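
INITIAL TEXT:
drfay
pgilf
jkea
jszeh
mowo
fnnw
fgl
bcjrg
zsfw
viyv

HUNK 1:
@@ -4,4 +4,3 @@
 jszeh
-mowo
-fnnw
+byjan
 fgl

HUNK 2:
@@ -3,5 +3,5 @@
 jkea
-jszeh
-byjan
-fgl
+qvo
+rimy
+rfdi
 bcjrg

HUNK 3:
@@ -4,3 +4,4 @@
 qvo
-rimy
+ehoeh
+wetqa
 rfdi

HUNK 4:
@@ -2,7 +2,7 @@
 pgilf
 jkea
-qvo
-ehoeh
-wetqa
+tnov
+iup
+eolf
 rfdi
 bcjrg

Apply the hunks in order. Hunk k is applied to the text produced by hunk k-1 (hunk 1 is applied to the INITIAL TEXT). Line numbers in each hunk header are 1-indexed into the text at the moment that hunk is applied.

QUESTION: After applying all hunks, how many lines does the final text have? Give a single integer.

Answer: 10

Derivation:
Hunk 1: at line 4 remove [mowo,fnnw] add [byjan] -> 9 lines: drfay pgilf jkea jszeh byjan fgl bcjrg zsfw viyv
Hunk 2: at line 3 remove [jszeh,byjan,fgl] add [qvo,rimy,rfdi] -> 9 lines: drfay pgilf jkea qvo rimy rfdi bcjrg zsfw viyv
Hunk 3: at line 4 remove [rimy] add [ehoeh,wetqa] -> 10 lines: drfay pgilf jkea qvo ehoeh wetqa rfdi bcjrg zsfw viyv
Hunk 4: at line 2 remove [qvo,ehoeh,wetqa] add [tnov,iup,eolf] -> 10 lines: drfay pgilf jkea tnov iup eolf rfdi bcjrg zsfw viyv
Final line count: 10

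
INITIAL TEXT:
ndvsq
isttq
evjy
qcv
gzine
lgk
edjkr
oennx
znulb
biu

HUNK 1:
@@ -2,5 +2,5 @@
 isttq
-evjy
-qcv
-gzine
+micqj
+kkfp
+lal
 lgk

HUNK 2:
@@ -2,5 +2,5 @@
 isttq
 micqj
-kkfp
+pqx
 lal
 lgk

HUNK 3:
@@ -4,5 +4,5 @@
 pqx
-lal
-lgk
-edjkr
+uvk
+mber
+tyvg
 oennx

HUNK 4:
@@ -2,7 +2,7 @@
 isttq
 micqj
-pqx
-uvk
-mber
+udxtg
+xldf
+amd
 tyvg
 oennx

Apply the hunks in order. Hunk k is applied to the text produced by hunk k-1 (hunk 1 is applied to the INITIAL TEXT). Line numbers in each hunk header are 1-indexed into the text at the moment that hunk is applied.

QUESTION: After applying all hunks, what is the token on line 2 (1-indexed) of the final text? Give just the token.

Hunk 1: at line 2 remove [evjy,qcv,gzine] add [micqj,kkfp,lal] -> 10 lines: ndvsq isttq micqj kkfp lal lgk edjkr oennx znulb biu
Hunk 2: at line 2 remove [kkfp] add [pqx] -> 10 lines: ndvsq isttq micqj pqx lal lgk edjkr oennx znulb biu
Hunk 3: at line 4 remove [lal,lgk,edjkr] add [uvk,mber,tyvg] -> 10 lines: ndvsq isttq micqj pqx uvk mber tyvg oennx znulb biu
Hunk 4: at line 2 remove [pqx,uvk,mber] add [udxtg,xldf,amd] -> 10 lines: ndvsq isttq micqj udxtg xldf amd tyvg oennx znulb biu
Final line 2: isttq

Answer: isttq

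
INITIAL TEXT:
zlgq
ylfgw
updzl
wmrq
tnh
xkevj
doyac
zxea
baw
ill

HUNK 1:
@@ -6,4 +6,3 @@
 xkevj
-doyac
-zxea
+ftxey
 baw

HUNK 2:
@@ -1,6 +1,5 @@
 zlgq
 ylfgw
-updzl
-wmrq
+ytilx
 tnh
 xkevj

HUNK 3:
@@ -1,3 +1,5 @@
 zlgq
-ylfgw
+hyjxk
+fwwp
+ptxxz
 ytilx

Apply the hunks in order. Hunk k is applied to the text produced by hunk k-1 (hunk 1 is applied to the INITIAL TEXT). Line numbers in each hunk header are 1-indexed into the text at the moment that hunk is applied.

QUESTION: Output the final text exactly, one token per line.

Hunk 1: at line 6 remove [doyac,zxea] add [ftxey] -> 9 lines: zlgq ylfgw updzl wmrq tnh xkevj ftxey baw ill
Hunk 2: at line 1 remove [updzl,wmrq] add [ytilx] -> 8 lines: zlgq ylfgw ytilx tnh xkevj ftxey baw ill
Hunk 3: at line 1 remove [ylfgw] add [hyjxk,fwwp,ptxxz] -> 10 lines: zlgq hyjxk fwwp ptxxz ytilx tnh xkevj ftxey baw ill

Answer: zlgq
hyjxk
fwwp
ptxxz
ytilx
tnh
xkevj
ftxey
baw
ill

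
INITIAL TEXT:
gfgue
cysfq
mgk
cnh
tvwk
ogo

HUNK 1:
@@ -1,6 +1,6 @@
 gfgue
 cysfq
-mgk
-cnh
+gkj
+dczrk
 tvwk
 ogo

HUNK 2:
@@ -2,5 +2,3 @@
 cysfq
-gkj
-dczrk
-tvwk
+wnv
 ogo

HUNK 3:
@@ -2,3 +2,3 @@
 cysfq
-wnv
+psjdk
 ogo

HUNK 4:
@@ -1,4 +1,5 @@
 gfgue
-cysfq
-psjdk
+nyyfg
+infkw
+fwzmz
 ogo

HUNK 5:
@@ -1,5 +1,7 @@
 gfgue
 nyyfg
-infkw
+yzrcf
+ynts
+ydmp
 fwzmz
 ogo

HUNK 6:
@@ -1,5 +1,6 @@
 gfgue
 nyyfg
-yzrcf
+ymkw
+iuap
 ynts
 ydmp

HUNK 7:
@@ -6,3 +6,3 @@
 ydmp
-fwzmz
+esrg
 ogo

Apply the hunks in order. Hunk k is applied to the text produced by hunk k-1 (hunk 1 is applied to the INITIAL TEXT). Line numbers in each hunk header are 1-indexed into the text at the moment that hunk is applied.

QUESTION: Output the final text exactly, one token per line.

Hunk 1: at line 1 remove [mgk,cnh] add [gkj,dczrk] -> 6 lines: gfgue cysfq gkj dczrk tvwk ogo
Hunk 2: at line 2 remove [gkj,dczrk,tvwk] add [wnv] -> 4 lines: gfgue cysfq wnv ogo
Hunk 3: at line 2 remove [wnv] add [psjdk] -> 4 lines: gfgue cysfq psjdk ogo
Hunk 4: at line 1 remove [cysfq,psjdk] add [nyyfg,infkw,fwzmz] -> 5 lines: gfgue nyyfg infkw fwzmz ogo
Hunk 5: at line 1 remove [infkw] add [yzrcf,ynts,ydmp] -> 7 lines: gfgue nyyfg yzrcf ynts ydmp fwzmz ogo
Hunk 6: at line 1 remove [yzrcf] add [ymkw,iuap] -> 8 lines: gfgue nyyfg ymkw iuap ynts ydmp fwzmz ogo
Hunk 7: at line 6 remove [fwzmz] add [esrg] -> 8 lines: gfgue nyyfg ymkw iuap ynts ydmp esrg ogo

Answer: gfgue
nyyfg
ymkw
iuap
ynts
ydmp
esrg
ogo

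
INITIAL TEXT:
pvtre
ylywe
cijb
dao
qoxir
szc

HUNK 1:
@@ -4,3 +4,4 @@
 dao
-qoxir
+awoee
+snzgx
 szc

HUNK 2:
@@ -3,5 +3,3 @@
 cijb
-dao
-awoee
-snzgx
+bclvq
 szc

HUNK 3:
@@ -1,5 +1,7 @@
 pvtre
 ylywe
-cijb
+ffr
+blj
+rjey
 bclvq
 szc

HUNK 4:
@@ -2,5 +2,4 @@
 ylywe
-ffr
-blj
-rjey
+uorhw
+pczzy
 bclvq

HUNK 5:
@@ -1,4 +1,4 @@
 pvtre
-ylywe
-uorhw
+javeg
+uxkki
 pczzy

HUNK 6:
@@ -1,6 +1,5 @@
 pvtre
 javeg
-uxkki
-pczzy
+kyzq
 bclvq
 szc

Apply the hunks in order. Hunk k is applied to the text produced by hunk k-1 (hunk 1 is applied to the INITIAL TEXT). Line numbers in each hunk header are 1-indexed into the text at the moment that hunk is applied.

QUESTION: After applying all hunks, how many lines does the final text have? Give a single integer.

Answer: 5

Derivation:
Hunk 1: at line 4 remove [qoxir] add [awoee,snzgx] -> 7 lines: pvtre ylywe cijb dao awoee snzgx szc
Hunk 2: at line 3 remove [dao,awoee,snzgx] add [bclvq] -> 5 lines: pvtre ylywe cijb bclvq szc
Hunk 3: at line 1 remove [cijb] add [ffr,blj,rjey] -> 7 lines: pvtre ylywe ffr blj rjey bclvq szc
Hunk 4: at line 2 remove [ffr,blj,rjey] add [uorhw,pczzy] -> 6 lines: pvtre ylywe uorhw pczzy bclvq szc
Hunk 5: at line 1 remove [ylywe,uorhw] add [javeg,uxkki] -> 6 lines: pvtre javeg uxkki pczzy bclvq szc
Hunk 6: at line 1 remove [uxkki,pczzy] add [kyzq] -> 5 lines: pvtre javeg kyzq bclvq szc
Final line count: 5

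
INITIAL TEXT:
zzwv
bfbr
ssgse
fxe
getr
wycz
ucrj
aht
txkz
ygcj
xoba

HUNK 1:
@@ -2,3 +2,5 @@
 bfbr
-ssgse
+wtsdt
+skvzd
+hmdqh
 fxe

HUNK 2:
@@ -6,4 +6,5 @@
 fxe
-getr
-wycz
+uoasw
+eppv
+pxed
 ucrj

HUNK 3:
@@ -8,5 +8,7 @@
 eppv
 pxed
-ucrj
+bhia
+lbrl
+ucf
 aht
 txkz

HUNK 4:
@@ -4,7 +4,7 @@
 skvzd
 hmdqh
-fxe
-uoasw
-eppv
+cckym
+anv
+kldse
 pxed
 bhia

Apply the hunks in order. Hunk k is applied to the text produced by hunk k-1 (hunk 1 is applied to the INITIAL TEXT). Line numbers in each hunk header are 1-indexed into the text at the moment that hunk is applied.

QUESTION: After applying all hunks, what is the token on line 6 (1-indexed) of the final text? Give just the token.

Answer: cckym

Derivation:
Hunk 1: at line 2 remove [ssgse] add [wtsdt,skvzd,hmdqh] -> 13 lines: zzwv bfbr wtsdt skvzd hmdqh fxe getr wycz ucrj aht txkz ygcj xoba
Hunk 2: at line 6 remove [getr,wycz] add [uoasw,eppv,pxed] -> 14 lines: zzwv bfbr wtsdt skvzd hmdqh fxe uoasw eppv pxed ucrj aht txkz ygcj xoba
Hunk 3: at line 8 remove [ucrj] add [bhia,lbrl,ucf] -> 16 lines: zzwv bfbr wtsdt skvzd hmdqh fxe uoasw eppv pxed bhia lbrl ucf aht txkz ygcj xoba
Hunk 4: at line 4 remove [fxe,uoasw,eppv] add [cckym,anv,kldse] -> 16 lines: zzwv bfbr wtsdt skvzd hmdqh cckym anv kldse pxed bhia lbrl ucf aht txkz ygcj xoba
Final line 6: cckym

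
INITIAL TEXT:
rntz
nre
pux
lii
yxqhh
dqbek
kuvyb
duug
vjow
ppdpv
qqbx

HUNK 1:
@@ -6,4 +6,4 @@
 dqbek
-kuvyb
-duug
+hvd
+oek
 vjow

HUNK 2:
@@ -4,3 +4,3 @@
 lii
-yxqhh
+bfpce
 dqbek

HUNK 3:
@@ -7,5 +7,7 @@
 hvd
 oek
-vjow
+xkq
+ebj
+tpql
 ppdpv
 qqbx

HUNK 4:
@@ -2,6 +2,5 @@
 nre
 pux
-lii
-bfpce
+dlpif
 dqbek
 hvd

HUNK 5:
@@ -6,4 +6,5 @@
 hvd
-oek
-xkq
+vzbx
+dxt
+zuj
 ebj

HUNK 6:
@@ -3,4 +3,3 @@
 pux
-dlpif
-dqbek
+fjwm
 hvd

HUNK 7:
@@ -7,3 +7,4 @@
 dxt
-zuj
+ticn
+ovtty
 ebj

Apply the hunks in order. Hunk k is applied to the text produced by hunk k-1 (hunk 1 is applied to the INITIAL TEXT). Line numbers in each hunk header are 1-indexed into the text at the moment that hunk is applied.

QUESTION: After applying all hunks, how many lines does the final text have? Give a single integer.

Hunk 1: at line 6 remove [kuvyb,duug] add [hvd,oek] -> 11 lines: rntz nre pux lii yxqhh dqbek hvd oek vjow ppdpv qqbx
Hunk 2: at line 4 remove [yxqhh] add [bfpce] -> 11 lines: rntz nre pux lii bfpce dqbek hvd oek vjow ppdpv qqbx
Hunk 3: at line 7 remove [vjow] add [xkq,ebj,tpql] -> 13 lines: rntz nre pux lii bfpce dqbek hvd oek xkq ebj tpql ppdpv qqbx
Hunk 4: at line 2 remove [lii,bfpce] add [dlpif] -> 12 lines: rntz nre pux dlpif dqbek hvd oek xkq ebj tpql ppdpv qqbx
Hunk 5: at line 6 remove [oek,xkq] add [vzbx,dxt,zuj] -> 13 lines: rntz nre pux dlpif dqbek hvd vzbx dxt zuj ebj tpql ppdpv qqbx
Hunk 6: at line 3 remove [dlpif,dqbek] add [fjwm] -> 12 lines: rntz nre pux fjwm hvd vzbx dxt zuj ebj tpql ppdpv qqbx
Hunk 7: at line 7 remove [zuj] add [ticn,ovtty] -> 13 lines: rntz nre pux fjwm hvd vzbx dxt ticn ovtty ebj tpql ppdpv qqbx
Final line count: 13

Answer: 13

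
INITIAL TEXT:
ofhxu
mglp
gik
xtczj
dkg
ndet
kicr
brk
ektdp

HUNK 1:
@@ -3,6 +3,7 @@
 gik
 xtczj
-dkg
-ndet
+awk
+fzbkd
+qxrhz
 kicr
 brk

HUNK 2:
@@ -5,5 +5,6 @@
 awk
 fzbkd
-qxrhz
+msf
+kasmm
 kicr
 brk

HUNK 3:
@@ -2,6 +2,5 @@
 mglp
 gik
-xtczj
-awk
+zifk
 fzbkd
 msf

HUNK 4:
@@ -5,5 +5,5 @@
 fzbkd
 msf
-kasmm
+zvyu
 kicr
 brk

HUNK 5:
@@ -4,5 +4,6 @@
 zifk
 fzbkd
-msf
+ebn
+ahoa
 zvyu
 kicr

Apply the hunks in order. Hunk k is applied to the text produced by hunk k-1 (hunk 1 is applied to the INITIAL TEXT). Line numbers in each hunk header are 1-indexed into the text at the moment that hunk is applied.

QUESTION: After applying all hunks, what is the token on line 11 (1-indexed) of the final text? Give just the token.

Answer: ektdp

Derivation:
Hunk 1: at line 3 remove [dkg,ndet] add [awk,fzbkd,qxrhz] -> 10 lines: ofhxu mglp gik xtczj awk fzbkd qxrhz kicr brk ektdp
Hunk 2: at line 5 remove [qxrhz] add [msf,kasmm] -> 11 lines: ofhxu mglp gik xtczj awk fzbkd msf kasmm kicr brk ektdp
Hunk 3: at line 2 remove [xtczj,awk] add [zifk] -> 10 lines: ofhxu mglp gik zifk fzbkd msf kasmm kicr brk ektdp
Hunk 4: at line 5 remove [kasmm] add [zvyu] -> 10 lines: ofhxu mglp gik zifk fzbkd msf zvyu kicr brk ektdp
Hunk 5: at line 4 remove [msf] add [ebn,ahoa] -> 11 lines: ofhxu mglp gik zifk fzbkd ebn ahoa zvyu kicr brk ektdp
Final line 11: ektdp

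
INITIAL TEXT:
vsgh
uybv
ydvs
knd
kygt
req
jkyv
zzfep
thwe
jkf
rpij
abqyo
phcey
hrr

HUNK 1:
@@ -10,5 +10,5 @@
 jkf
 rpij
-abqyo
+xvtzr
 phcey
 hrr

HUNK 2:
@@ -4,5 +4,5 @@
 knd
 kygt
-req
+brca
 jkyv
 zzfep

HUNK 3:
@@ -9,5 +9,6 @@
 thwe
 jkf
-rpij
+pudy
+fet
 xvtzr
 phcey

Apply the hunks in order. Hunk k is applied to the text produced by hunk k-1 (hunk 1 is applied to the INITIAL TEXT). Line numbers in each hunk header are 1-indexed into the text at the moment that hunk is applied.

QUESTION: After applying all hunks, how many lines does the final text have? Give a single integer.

Answer: 15

Derivation:
Hunk 1: at line 10 remove [abqyo] add [xvtzr] -> 14 lines: vsgh uybv ydvs knd kygt req jkyv zzfep thwe jkf rpij xvtzr phcey hrr
Hunk 2: at line 4 remove [req] add [brca] -> 14 lines: vsgh uybv ydvs knd kygt brca jkyv zzfep thwe jkf rpij xvtzr phcey hrr
Hunk 3: at line 9 remove [rpij] add [pudy,fet] -> 15 lines: vsgh uybv ydvs knd kygt brca jkyv zzfep thwe jkf pudy fet xvtzr phcey hrr
Final line count: 15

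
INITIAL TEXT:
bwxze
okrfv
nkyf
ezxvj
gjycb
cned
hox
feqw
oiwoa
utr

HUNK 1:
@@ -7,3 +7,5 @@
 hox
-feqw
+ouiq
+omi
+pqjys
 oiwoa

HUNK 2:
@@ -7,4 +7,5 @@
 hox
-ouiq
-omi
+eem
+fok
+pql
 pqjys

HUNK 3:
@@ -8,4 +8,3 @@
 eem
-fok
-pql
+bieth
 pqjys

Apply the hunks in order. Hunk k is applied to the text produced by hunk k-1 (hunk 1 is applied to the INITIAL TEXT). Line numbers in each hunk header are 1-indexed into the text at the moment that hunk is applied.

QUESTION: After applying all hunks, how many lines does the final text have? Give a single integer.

Hunk 1: at line 7 remove [feqw] add [ouiq,omi,pqjys] -> 12 lines: bwxze okrfv nkyf ezxvj gjycb cned hox ouiq omi pqjys oiwoa utr
Hunk 2: at line 7 remove [ouiq,omi] add [eem,fok,pql] -> 13 lines: bwxze okrfv nkyf ezxvj gjycb cned hox eem fok pql pqjys oiwoa utr
Hunk 3: at line 8 remove [fok,pql] add [bieth] -> 12 lines: bwxze okrfv nkyf ezxvj gjycb cned hox eem bieth pqjys oiwoa utr
Final line count: 12

Answer: 12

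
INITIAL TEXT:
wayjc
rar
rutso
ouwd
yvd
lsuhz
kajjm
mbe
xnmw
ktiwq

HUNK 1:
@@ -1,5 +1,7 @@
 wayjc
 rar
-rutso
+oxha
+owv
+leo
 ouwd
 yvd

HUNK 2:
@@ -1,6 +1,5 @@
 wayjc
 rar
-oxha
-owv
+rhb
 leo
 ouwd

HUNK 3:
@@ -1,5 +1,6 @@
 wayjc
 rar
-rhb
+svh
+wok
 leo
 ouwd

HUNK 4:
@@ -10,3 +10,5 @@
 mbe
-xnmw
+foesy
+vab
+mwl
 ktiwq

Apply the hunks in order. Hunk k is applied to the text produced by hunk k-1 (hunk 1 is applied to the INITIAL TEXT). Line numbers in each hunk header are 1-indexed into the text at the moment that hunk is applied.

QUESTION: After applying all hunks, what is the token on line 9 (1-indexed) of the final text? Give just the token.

Answer: kajjm

Derivation:
Hunk 1: at line 1 remove [rutso] add [oxha,owv,leo] -> 12 lines: wayjc rar oxha owv leo ouwd yvd lsuhz kajjm mbe xnmw ktiwq
Hunk 2: at line 1 remove [oxha,owv] add [rhb] -> 11 lines: wayjc rar rhb leo ouwd yvd lsuhz kajjm mbe xnmw ktiwq
Hunk 3: at line 1 remove [rhb] add [svh,wok] -> 12 lines: wayjc rar svh wok leo ouwd yvd lsuhz kajjm mbe xnmw ktiwq
Hunk 4: at line 10 remove [xnmw] add [foesy,vab,mwl] -> 14 lines: wayjc rar svh wok leo ouwd yvd lsuhz kajjm mbe foesy vab mwl ktiwq
Final line 9: kajjm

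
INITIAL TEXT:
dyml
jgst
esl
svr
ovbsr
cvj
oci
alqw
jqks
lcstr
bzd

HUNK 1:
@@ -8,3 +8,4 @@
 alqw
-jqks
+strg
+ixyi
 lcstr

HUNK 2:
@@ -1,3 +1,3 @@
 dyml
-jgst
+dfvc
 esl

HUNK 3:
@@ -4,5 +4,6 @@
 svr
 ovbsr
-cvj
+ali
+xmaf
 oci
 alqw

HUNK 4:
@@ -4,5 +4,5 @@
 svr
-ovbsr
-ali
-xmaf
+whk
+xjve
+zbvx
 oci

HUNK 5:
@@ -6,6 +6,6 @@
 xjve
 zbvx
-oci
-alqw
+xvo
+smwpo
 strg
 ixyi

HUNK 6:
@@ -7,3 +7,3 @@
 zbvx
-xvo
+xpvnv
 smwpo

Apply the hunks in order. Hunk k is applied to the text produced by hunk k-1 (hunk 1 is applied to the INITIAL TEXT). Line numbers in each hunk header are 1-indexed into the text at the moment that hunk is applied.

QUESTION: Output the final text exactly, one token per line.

Hunk 1: at line 8 remove [jqks] add [strg,ixyi] -> 12 lines: dyml jgst esl svr ovbsr cvj oci alqw strg ixyi lcstr bzd
Hunk 2: at line 1 remove [jgst] add [dfvc] -> 12 lines: dyml dfvc esl svr ovbsr cvj oci alqw strg ixyi lcstr bzd
Hunk 3: at line 4 remove [cvj] add [ali,xmaf] -> 13 lines: dyml dfvc esl svr ovbsr ali xmaf oci alqw strg ixyi lcstr bzd
Hunk 4: at line 4 remove [ovbsr,ali,xmaf] add [whk,xjve,zbvx] -> 13 lines: dyml dfvc esl svr whk xjve zbvx oci alqw strg ixyi lcstr bzd
Hunk 5: at line 6 remove [oci,alqw] add [xvo,smwpo] -> 13 lines: dyml dfvc esl svr whk xjve zbvx xvo smwpo strg ixyi lcstr bzd
Hunk 6: at line 7 remove [xvo] add [xpvnv] -> 13 lines: dyml dfvc esl svr whk xjve zbvx xpvnv smwpo strg ixyi lcstr bzd

Answer: dyml
dfvc
esl
svr
whk
xjve
zbvx
xpvnv
smwpo
strg
ixyi
lcstr
bzd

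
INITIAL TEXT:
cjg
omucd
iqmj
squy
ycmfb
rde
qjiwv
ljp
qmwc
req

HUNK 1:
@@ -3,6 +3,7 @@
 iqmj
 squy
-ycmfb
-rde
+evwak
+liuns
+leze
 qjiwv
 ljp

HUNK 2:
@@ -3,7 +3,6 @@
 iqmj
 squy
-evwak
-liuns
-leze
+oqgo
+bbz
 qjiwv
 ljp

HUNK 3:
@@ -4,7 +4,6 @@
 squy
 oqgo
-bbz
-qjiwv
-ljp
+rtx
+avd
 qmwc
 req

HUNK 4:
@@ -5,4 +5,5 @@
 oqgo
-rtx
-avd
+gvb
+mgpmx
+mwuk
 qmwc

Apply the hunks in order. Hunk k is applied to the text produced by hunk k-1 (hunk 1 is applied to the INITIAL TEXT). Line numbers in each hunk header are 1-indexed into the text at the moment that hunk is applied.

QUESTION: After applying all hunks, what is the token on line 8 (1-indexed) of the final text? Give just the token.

Hunk 1: at line 3 remove [ycmfb,rde] add [evwak,liuns,leze] -> 11 lines: cjg omucd iqmj squy evwak liuns leze qjiwv ljp qmwc req
Hunk 2: at line 3 remove [evwak,liuns,leze] add [oqgo,bbz] -> 10 lines: cjg omucd iqmj squy oqgo bbz qjiwv ljp qmwc req
Hunk 3: at line 4 remove [bbz,qjiwv,ljp] add [rtx,avd] -> 9 lines: cjg omucd iqmj squy oqgo rtx avd qmwc req
Hunk 4: at line 5 remove [rtx,avd] add [gvb,mgpmx,mwuk] -> 10 lines: cjg omucd iqmj squy oqgo gvb mgpmx mwuk qmwc req
Final line 8: mwuk

Answer: mwuk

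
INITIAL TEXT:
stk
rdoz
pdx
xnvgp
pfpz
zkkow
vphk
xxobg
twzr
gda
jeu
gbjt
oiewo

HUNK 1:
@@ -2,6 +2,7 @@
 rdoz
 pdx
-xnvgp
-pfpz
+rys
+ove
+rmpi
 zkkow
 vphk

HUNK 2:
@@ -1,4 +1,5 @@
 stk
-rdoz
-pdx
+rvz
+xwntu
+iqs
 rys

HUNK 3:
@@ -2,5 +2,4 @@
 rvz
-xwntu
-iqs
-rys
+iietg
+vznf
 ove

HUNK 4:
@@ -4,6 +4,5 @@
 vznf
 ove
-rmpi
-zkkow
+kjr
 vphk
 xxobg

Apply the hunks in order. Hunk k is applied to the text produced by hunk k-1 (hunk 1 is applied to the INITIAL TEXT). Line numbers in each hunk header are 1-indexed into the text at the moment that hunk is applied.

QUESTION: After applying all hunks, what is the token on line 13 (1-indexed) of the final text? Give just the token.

Hunk 1: at line 2 remove [xnvgp,pfpz] add [rys,ove,rmpi] -> 14 lines: stk rdoz pdx rys ove rmpi zkkow vphk xxobg twzr gda jeu gbjt oiewo
Hunk 2: at line 1 remove [rdoz,pdx] add [rvz,xwntu,iqs] -> 15 lines: stk rvz xwntu iqs rys ove rmpi zkkow vphk xxobg twzr gda jeu gbjt oiewo
Hunk 3: at line 2 remove [xwntu,iqs,rys] add [iietg,vznf] -> 14 lines: stk rvz iietg vznf ove rmpi zkkow vphk xxobg twzr gda jeu gbjt oiewo
Hunk 4: at line 4 remove [rmpi,zkkow] add [kjr] -> 13 lines: stk rvz iietg vznf ove kjr vphk xxobg twzr gda jeu gbjt oiewo
Final line 13: oiewo

Answer: oiewo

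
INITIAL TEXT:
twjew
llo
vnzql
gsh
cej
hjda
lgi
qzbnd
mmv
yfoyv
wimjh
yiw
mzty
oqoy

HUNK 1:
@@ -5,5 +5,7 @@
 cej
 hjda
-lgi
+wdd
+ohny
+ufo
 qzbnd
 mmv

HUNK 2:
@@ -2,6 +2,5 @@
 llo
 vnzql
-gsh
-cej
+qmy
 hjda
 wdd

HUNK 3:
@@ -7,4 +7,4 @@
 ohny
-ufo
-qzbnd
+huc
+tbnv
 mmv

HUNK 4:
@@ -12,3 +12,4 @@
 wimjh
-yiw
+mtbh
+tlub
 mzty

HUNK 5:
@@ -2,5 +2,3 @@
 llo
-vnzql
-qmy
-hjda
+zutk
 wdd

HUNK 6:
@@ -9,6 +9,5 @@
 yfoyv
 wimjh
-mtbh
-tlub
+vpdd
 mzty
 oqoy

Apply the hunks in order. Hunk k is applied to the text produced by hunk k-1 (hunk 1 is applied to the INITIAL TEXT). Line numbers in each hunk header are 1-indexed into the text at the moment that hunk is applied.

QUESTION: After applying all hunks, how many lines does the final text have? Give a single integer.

Answer: 13

Derivation:
Hunk 1: at line 5 remove [lgi] add [wdd,ohny,ufo] -> 16 lines: twjew llo vnzql gsh cej hjda wdd ohny ufo qzbnd mmv yfoyv wimjh yiw mzty oqoy
Hunk 2: at line 2 remove [gsh,cej] add [qmy] -> 15 lines: twjew llo vnzql qmy hjda wdd ohny ufo qzbnd mmv yfoyv wimjh yiw mzty oqoy
Hunk 3: at line 7 remove [ufo,qzbnd] add [huc,tbnv] -> 15 lines: twjew llo vnzql qmy hjda wdd ohny huc tbnv mmv yfoyv wimjh yiw mzty oqoy
Hunk 4: at line 12 remove [yiw] add [mtbh,tlub] -> 16 lines: twjew llo vnzql qmy hjda wdd ohny huc tbnv mmv yfoyv wimjh mtbh tlub mzty oqoy
Hunk 5: at line 2 remove [vnzql,qmy,hjda] add [zutk] -> 14 lines: twjew llo zutk wdd ohny huc tbnv mmv yfoyv wimjh mtbh tlub mzty oqoy
Hunk 6: at line 9 remove [mtbh,tlub] add [vpdd] -> 13 lines: twjew llo zutk wdd ohny huc tbnv mmv yfoyv wimjh vpdd mzty oqoy
Final line count: 13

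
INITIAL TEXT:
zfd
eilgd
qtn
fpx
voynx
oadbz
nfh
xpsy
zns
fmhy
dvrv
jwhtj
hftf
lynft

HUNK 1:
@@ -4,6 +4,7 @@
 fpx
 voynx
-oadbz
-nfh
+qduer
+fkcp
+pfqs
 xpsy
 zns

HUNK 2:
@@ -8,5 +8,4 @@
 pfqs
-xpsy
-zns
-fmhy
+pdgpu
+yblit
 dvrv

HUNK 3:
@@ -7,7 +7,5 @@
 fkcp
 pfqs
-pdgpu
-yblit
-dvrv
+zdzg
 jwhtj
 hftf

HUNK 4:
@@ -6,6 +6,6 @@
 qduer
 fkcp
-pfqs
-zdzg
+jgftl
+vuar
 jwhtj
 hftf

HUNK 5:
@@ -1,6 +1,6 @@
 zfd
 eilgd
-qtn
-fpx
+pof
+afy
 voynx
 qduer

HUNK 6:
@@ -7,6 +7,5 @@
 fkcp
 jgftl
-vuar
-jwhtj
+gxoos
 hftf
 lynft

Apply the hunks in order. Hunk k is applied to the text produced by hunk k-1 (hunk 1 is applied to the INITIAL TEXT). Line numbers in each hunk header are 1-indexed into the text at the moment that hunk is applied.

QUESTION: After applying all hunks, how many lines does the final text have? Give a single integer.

Hunk 1: at line 4 remove [oadbz,nfh] add [qduer,fkcp,pfqs] -> 15 lines: zfd eilgd qtn fpx voynx qduer fkcp pfqs xpsy zns fmhy dvrv jwhtj hftf lynft
Hunk 2: at line 8 remove [xpsy,zns,fmhy] add [pdgpu,yblit] -> 14 lines: zfd eilgd qtn fpx voynx qduer fkcp pfqs pdgpu yblit dvrv jwhtj hftf lynft
Hunk 3: at line 7 remove [pdgpu,yblit,dvrv] add [zdzg] -> 12 lines: zfd eilgd qtn fpx voynx qduer fkcp pfqs zdzg jwhtj hftf lynft
Hunk 4: at line 6 remove [pfqs,zdzg] add [jgftl,vuar] -> 12 lines: zfd eilgd qtn fpx voynx qduer fkcp jgftl vuar jwhtj hftf lynft
Hunk 5: at line 1 remove [qtn,fpx] add [pof,afy] -> 12 lines: zfd eilgd pof afy voynx qduer fkcp jgftl vuar jwhtj hftf lynft
Hunk 6: at line 7 remove [vuar,jwhtj] add [gxoos] -> 11 lines: zfd eilgd pof afy voynx qduer fkcp jgftl gxoos hftf lynft
Final line count: 11

Answer: 11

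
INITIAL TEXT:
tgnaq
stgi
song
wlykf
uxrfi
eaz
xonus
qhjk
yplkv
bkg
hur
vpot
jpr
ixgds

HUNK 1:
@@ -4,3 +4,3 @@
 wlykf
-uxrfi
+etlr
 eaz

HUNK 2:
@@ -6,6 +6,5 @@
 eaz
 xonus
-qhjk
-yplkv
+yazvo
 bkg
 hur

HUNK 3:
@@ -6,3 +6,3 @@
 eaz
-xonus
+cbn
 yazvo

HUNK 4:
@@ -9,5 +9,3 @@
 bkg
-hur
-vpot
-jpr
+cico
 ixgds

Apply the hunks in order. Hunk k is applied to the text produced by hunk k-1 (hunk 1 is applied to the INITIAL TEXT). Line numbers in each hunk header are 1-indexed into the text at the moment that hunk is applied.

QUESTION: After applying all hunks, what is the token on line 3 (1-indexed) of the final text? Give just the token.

Hunk 1: at line 4 remove [uxrfi] add [etlr] -> 14 lines: tgnaq stgi song wlykf etlr eaz xonus qhjk yplkv bkg hur vpot jpr ixgds
Hunk 2: at line 6 remove [qhjk,yplkv] add [yazvo] -> 13 lines: tgnaq stgi song wlykf etlr eaz xonus yazvo bkg hur vpot jpr ixgds
Hunk 3: at line 6 remove [xonus] add [cbn] -> 13 lines: tgnaq stgi song wlykf etlr eaz cbn yazvo bkg hur vpot jpr ixgds
Hunk 4: at line 9 remove [hur,vpot,jpr] add [cico] -> 11 lines: tgnaq stgi song wlykf etlr eaz cbn yazvo bkg cico ixgds
Final line 3: song

Answer: song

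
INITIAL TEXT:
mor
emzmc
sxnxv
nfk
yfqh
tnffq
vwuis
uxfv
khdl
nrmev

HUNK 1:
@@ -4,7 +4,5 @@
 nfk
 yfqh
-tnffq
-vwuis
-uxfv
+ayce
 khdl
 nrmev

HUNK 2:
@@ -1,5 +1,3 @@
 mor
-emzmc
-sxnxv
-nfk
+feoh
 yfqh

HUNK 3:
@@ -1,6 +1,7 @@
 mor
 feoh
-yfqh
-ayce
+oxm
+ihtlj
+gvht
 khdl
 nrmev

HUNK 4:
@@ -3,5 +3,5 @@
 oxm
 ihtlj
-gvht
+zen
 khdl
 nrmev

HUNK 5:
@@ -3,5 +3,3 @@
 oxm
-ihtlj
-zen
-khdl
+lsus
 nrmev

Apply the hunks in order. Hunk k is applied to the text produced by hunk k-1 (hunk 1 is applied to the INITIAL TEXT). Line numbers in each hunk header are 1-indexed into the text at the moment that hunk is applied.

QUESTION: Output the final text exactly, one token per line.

Answer: mor
feoh
oxm
lsus
nrmev

Derivation:
Hunk 1: at line 4 remove [tnffq,vwuis,uxfv] add [ayce] -> 8 lines: mor emzmc sxnxv nfk yfqh ayce khdl nrmev
Hunk 2: at line 1 remove [emzmc,sxnxv,nfk] add [feoh] -> 6 lines: mor feoh yfqh ayce khdl nrmev
Hunk 3: at line 1 remove [yfqh,ayce] add [oxm,ihtlj,gvht] -> 7 lines: mor feoh oxm ihtlj gvht khdl nrmev
Hunk 4: at line 3 remove [gvht] add [zen] -> 7 lines: mor feoh oxm ihtlj zen khdl nrmev
Hunk 5: at line 3 remove [ihtlj,zen,khdl] add [lsus] -> 5 lines: mor feoh oxm lsus nrmev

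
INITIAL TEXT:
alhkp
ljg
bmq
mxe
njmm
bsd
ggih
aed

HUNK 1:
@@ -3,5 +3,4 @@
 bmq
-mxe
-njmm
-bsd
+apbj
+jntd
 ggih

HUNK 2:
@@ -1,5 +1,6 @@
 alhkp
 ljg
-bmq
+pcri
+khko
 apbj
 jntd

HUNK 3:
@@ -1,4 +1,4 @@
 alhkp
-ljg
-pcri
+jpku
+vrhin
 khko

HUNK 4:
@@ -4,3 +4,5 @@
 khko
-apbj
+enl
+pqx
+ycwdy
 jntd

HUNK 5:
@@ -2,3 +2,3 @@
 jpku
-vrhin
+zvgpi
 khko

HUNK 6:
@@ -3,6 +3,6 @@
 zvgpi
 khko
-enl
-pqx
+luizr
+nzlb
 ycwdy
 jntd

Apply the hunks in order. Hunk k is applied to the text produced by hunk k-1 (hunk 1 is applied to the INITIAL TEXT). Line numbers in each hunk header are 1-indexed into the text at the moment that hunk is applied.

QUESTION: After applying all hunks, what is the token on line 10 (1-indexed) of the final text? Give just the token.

Answer: aed

Derivation:
Hunk 1: at line 3 remove [mxe,njmm,bsd] add [apbj,jntd] -> 7 lines: alhkp ljg bmq apbj jntd ggih aed
Hunk 2: at line 1 remove [bmq] add [pcri,khko] -> 8 lines: alhkp ljg pcri khko apbj jntd ggih aed
Hunk 3: at line 1 remove [ljg,pcri] add [jpku,vrhin] -> 8 lines: alhkp jpku vrhin khko apbj jntd ggih aed
Hunk 4: at line 4 remove [apbj] add [enl,pqx,ycwdy] -> 10 lines: alhkp jpku vrhin khko enl pqx ycwdy jntd ggih aed
Hunk 5: at line 2 remove [vrhin] add [zvgpi] -> 10 lines: alhkp jpku zvgpi khko enl pqx ycwdy jntd ggih aed
Hunk 6: at line 3 remove [enl,pqx] add [luizr,nzlb] -> 10 lines: alhkp jpku zvgpi khko luizr nzlb ycwdy jntd ggih aed
Final line 10: aed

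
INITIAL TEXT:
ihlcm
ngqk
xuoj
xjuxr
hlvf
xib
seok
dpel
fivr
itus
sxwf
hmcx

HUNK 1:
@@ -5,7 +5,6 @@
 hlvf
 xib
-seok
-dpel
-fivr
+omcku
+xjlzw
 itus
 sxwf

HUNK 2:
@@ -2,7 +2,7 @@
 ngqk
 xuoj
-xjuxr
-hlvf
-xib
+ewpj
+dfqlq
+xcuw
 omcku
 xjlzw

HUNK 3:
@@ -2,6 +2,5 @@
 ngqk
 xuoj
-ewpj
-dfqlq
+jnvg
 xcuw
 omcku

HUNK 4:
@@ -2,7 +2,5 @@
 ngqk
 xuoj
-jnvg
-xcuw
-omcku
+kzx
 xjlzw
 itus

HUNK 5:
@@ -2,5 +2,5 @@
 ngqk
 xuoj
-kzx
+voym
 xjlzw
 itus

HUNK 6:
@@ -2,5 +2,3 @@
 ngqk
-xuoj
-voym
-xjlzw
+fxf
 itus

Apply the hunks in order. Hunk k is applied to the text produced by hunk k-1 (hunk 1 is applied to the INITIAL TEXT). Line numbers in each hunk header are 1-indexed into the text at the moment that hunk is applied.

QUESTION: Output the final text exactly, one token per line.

Answer: ihlcm
ngqk
fxf
itus
sxwf
hmcx

Derivation:
Hunk 1: at line 5 remove [seok,dpel,fivr] add [omcku,xjlzw] -> 11 lines: ihlcm ngqk xuoj xjuxr hlvf xib omcku xjlzw itus sxwf hmcx
Hunk 2: at line 2 remove [xjuxr,hlvf,xib] add [ewpj,dfqlq,xcuw] -> 11 lines: ihlcm ngqk xuoj ewpj dfqlq xcuw omcku xjlzw itus sxwf hmcx
Hunk 3: at line 2 remove [ewpj,dfqlq] add [jnvg] -> 10 lines: ihlcm ngqk xuoj jnvg xcuw omcku xjlzw itus sxwf hmcx
Hunk 4: at line 2 remove [jnvg,xcuw,omcku] add [kzx] -> 8 lines: ihlcm ngqk xuoj kzx xjlzw itus sxwf hmcx
Hunk 5: at line 2 remove [kzx] add [voym] -> 8 lines: ihlcm ngqk xuoj voym xjlzw itus sxwf hmcx
Hunk 6: at line 2 remove [xuoj,voym,xjlzw] add [fxf] -> 6 lines: ihlcm ngqk fxf itus sxwf hmcx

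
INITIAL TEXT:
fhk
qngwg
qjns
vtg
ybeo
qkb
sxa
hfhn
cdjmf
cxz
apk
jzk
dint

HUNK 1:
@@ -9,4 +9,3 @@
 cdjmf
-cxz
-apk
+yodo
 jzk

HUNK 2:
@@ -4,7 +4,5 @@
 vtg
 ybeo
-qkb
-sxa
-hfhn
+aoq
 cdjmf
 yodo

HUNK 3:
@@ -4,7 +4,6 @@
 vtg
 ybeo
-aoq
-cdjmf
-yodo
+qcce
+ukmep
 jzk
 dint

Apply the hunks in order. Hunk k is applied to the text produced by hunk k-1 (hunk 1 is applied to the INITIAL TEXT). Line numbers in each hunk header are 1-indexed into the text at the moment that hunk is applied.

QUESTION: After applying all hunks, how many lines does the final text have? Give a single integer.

Hunk 1: at line 9 remove [cxz,apk] add [yodo] -> 12 lines: fhk qngwg qjns vtg ybeo qkb sxa hfhn cdjmf yodo jzk dint
Hunk 2: at line 4 remove [qkb,sxa,hfhn] add [aoq] -> 10 lines: fhk qngwg qjns vtg ybeo aoq cdjmf yodo jzk dint
Hunk 3: at line 4 remove [aoq,cdjmf,yodo] add [qcce,ukmep] -> 9 lines: fhk qngwg qjns vtg ybeo qcce ukmep jzk dint
Final line count: 9

Answer: 9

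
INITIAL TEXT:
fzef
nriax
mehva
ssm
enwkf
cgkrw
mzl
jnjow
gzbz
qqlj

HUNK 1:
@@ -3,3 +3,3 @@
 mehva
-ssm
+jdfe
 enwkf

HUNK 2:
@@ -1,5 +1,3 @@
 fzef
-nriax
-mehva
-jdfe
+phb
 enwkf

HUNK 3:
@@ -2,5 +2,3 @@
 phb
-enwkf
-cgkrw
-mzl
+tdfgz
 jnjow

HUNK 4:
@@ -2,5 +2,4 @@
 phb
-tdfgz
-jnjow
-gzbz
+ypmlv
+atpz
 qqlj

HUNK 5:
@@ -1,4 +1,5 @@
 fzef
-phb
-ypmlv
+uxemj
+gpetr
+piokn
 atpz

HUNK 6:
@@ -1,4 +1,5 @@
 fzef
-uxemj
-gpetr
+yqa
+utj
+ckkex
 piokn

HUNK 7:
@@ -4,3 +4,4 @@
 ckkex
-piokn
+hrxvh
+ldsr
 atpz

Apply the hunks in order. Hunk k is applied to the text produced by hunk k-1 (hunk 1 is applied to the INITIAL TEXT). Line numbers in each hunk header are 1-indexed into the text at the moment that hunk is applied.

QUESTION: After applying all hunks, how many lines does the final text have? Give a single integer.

Answer: 8

Derivation:
Hunk 1: at line 3 remove [ssm] add [jdfe] -> 10 lines: fzef nriax mehva jdfe enwkf cgkrw mzl jnjow gzbz qqlj
Hunk 2: at line 1 remove [nriax,mehva,jdfe] add [phb] -> 8 lines: fzef phb enwkf cgkrw mzl jnjow gzbz qqlj
Hunk 3: at line 2 remove [enwkf,cgkrw,mzl] add [tdfgz] -> 6 lines: fzef phb tdfgz jnjow gzbz qqlj
Hunk 4: at line 2 remove [tdfgz,jnjow,gzbz] add [ypmlv,atpz] -> 5 lines: fzef phb ypmlv atpz qqlj
Hunk 5: at line 1 remove [phb,ypmlv] add [uxemj,gpetr,piokn] -> 6 lines: fzef uxemj gpetr piokn atpz qqlj
Hunk 6: at line 1 remove [uxemj,gpetr] add [yqa,utj,ckkex] -> 7 lines: fzef yqa utj ckkex piokn atpz qqlj
Hunk 7: at line 4 remove [piokn] add [hrxvh,ldsr] -> 8 lines: fzef yqa utj ckkex hrxvh ldsr atpz qqlj
Final line count: 8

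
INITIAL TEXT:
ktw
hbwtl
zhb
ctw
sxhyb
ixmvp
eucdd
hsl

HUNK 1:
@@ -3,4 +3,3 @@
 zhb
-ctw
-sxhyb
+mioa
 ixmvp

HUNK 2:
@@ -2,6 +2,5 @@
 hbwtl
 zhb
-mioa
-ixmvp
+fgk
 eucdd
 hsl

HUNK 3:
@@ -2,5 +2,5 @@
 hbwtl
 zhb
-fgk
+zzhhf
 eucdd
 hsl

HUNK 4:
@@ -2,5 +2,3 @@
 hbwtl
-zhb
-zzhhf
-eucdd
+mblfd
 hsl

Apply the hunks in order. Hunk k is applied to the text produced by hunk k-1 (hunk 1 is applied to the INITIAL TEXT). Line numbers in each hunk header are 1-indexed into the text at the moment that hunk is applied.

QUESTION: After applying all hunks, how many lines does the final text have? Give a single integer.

Hunk 1: at line 3 remove [ctw,sxhyb] add [mioa] -> 7 lines: ktw hbwtl zhb mioa ixmvp eucdd hsl
Hunk 2: at line 2 remove [mioa,ixmvp] add [fgk] -> 6 lines: ktw hbwtl zhb fgk eucdd hsl
Hunk 3: at line 2 remove [fgk] add [zzhhf] -> 6 lines: ktw hbwtl zhb zzhhf eucdd hsl
Hunk 4: at line 2 remove [zhb,zzhhf,eucdd] add [mblfd] -> 4 lines: ktw hbwtl mblfd hsl
Final line count: 4

Answer: 4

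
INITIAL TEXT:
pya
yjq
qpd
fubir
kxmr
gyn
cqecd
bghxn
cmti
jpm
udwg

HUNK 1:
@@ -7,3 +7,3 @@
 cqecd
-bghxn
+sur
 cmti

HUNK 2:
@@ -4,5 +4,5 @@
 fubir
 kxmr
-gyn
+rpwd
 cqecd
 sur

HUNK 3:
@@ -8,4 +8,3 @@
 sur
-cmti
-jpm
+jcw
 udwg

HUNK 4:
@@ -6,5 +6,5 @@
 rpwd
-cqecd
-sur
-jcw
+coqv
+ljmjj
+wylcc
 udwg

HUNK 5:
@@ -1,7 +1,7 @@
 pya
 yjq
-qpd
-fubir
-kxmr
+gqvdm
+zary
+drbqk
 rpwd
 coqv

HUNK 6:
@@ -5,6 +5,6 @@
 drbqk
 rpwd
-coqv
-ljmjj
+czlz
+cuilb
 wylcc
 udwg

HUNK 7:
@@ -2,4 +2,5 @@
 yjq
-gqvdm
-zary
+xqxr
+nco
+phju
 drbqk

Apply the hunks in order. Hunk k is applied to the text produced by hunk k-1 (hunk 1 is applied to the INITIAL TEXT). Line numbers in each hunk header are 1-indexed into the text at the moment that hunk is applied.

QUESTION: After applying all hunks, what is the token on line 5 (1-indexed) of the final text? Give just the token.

Hunk 1: at line 7 remove [bghxn] add [sur] -> 11 lines: pya yjq qpd fubir kxmr gyn cqecd sur cmti jpm udwg
Hunk 2: at line 4 remove [gyn] add [rpwd] -> 11 lines: pya yjq qpd fubir kxmr rpwd cqecd sur cmti jpm udwg
Hunk 3: at line 8 remove [cmti,jpm] add [jcw] -> 10 lines: pya yjq qpd fubir kxmr rpwd cqecd sur jcw udwg
Hunk 4: at line 6 remove [cqecd,sur,jcw] add [coqv,ljmjj,wylcc] -> 10 lines: pya yjq qpd fubir kxmr rpwd coqv ljmjj wylcc udwg
Hunk 5: at line 1 remove [qpd,fubir,kxmr] add [gqvdm,zary,drbqk] -> 10 lines: pya yjq gqvdm zary drbqk rpwd coqv ljmjj wylcc udwg
Hunk 6: at line 5 remove [coqv,ljmjj] add [czlz,cuilb] -> 10 lines: pya yjq gqvdm zary drbqk rpwd czlz cuilb wylcc udwg
Hunk 7: at line 2 remove [gqvdm,zary] add [xqxr,nco,phju] -> 11 lines: pya yjq xqxr nco phju drbqk rpwd czlz cuilb wylcc udwg
Final line 5: phju

Answer: phju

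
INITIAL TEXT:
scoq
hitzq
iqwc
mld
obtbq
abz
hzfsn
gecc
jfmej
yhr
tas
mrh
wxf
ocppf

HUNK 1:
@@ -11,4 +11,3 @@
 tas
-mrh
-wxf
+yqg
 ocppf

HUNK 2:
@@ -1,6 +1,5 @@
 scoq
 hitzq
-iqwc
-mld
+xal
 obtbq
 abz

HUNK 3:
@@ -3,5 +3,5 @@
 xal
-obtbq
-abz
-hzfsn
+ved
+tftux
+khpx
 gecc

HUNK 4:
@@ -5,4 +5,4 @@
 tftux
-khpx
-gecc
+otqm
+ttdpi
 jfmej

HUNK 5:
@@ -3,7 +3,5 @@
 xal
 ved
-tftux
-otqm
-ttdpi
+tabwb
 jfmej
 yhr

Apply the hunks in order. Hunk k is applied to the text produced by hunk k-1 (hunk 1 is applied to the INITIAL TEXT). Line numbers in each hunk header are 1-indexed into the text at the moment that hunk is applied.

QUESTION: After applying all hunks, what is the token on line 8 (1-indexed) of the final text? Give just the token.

Answer: tas

Derivation:
Hunk 1: at line 11 remove [mrh,wxf] add [yqg] -> 13 lines: scoq hitzq iqwc mld obtbq abz hzfsn gecc jfmej yhr tas yqg ocppf
Hunk 2: at line 1 remove [iqwc,mld] add [xal] -> 12 lines: scoq hitzq xal obtbq abz hzfsn gecc jfmej yhr tas yqg ocppf
Hunk 3: at line 3 remove [obtbq,abz,hzfsn] add [ved,tftux,khpx] -> 12 lines: scoq hitzq xal ved tftux khpx gecc jfmej yhr tas yqg ocppf
Hunk 4: at line 5 remove [khpx,gecc] add [otqm,ttdpi] -> 12 lines: scoq hitzq xal ved tftux otqm ttdpi jfmej yhr tas yqg ocppf
Hunk 5: at line 3 remove [tftux,otqm,ttdpi] add [tabwb] -> 10 lines: scoq hitzq xal ved tabwb jfmej yhr tas yqg ocppf
Final line 8: tas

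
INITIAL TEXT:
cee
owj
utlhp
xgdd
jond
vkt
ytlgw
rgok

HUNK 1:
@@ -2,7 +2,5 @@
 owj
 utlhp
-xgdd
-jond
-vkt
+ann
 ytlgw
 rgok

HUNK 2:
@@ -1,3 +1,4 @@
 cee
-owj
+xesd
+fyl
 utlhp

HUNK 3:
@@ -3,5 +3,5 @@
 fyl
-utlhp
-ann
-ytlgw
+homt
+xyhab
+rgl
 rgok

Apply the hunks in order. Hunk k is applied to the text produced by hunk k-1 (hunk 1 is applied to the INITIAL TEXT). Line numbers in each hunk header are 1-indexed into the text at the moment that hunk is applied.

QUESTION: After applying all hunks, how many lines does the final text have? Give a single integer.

Hunk 1: at line 2 remove [xgdd,jond,vkt] add [ann] -> 6 lines: cee owj utlhp ann ytlgw rgok
Hunk 2: at line 1 remove [owj] add [xesd,fyl] -> 7 lines: cee xesd fyl utlhp ann ytlgw rgok
Hunk 3: at line 3 remove [utlhp,ann,ytlgw] add [homt,xyhab,rgl] -> 7 lines: cee xesd fyl homt xyhab rgl rgok
Final line count: 7

Answer: 7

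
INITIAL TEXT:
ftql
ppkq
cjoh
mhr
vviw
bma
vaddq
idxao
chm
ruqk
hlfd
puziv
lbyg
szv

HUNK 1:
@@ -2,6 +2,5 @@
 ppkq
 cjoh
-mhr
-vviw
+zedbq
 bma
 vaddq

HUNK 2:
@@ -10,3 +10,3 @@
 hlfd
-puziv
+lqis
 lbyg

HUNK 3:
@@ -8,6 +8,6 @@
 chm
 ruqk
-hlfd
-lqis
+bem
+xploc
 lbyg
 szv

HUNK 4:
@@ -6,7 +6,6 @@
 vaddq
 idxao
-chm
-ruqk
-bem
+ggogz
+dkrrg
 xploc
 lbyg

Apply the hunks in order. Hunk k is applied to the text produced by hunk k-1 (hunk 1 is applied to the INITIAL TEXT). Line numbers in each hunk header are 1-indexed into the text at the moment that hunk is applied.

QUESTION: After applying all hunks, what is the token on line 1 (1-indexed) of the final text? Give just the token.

Hunk 1: at line 2 remove [mhr,vviw] add [zedbq] -> 13 lines: ftql ppkq cjoh zedbq bma vaddq idxao chm ruqk hlfd puziv lbyg szv
Hunk 2: at line 10 remove [puziv] add [lqis] -> 13 lines: ftql ppkq cjoh zedbq bma vaddq idxao chm ruqk hlfd lqis lbyg szv
Hunk 3: at line 8 remove [hlfd,lqis] add [bem,xploc] -> 13 lines: ftql ppkq cjoh zedbq bma vaddq idxao chm ruqk bem xploc lbyg szv
Hunk 4: at line 6 remove [chm,ruqk,bem] add [ggogz,dkrrg] -> 12 lines: ftql ppkq cjoh zedbq bma vaddq idxao ggogz dkrrg xploc lbyg szv
Final line 1: ftql

Answer: ftql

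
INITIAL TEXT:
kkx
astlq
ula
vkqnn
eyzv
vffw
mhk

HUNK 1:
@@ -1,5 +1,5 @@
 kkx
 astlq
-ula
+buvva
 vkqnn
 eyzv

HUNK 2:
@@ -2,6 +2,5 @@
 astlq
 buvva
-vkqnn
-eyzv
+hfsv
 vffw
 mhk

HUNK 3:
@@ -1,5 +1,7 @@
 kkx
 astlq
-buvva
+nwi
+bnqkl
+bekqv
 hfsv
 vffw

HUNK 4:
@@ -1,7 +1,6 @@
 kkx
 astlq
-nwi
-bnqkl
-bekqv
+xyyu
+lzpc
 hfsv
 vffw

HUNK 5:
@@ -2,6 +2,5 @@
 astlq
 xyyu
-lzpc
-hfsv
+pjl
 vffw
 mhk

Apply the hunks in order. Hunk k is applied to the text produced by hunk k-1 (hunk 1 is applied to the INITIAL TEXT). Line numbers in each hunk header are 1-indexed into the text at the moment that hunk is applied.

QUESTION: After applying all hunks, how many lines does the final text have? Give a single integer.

Answer: 6

Derivation:
Hunk 1: at line 1 remove [ula] add [buvva] -> 7 lines: kkx astlq buvva vkqnn eyzv vffw mhk
Hunk 2: at line 2 remove [vkqnn,eyzv] add [hfsv] -> 6 lines: kkx astlq buvva hfsv vffw mhk
Hunk 3: at line 1 remove [buvva] add [nwi,bnqkl,bekqv] -> 8 lines: kkx astlq nwi bnqkl bekqv hfsv vffw mhk
Hunk 4: at line 1 remove [nwi,bnqkl,bekqv] add [xyyu,lzpc] -> 7 lines: kkx astlq xyyu lzpc hfsv vffw mhk
Hunk 5: at line 2 remove [lzpc,hfsv] add [pjl] -> 6 lines: kkx astlq xyyu pjl vffw mhk
Final line count: 6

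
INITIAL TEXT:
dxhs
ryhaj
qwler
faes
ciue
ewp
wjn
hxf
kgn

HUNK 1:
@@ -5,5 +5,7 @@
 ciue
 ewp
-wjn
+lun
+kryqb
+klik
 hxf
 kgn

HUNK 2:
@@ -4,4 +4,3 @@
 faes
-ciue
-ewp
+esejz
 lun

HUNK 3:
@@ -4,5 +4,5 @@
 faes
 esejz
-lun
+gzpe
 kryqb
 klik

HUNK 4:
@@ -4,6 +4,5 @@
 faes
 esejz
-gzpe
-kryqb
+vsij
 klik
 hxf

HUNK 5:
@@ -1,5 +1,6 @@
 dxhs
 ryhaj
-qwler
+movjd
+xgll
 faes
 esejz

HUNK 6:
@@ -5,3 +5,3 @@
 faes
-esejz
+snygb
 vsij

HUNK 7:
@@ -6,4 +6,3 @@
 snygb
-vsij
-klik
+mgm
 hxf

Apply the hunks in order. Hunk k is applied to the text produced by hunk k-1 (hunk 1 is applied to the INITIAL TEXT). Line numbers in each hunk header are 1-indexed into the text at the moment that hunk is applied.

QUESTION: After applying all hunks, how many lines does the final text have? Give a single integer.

Answer: 9

Derivation:
Hunk 1: at line 5 remove [wjn] add [lun,kryqb,klik] -> 11 lines: dxhs ryhaj qwler faes ciue ewp lun kryqb klik hxf kgn
Hunk 2: at line 4 remove [ciue,ewp] add [esejz] -> 10 lines: dxhs ryhaj qwler faes esejz lun kryqb klik hxf kgn
Hunk 3: at line 4 remove [lun] add [gzpe] -> 10 lines: dxhs ryhaj qwler faes esejz gzpe kryqb klik hxf kgn
Hunk 4: at line 4 remove [gzpe,kryqb] add [vsij] -> 9 lines: dxhs ryhaj qwler faes esejz vsij klik hxf kgn
Hunk 5: at line 1 remove [qwler] add [movjd,xgll] -> 10 lines: dxhs ryhaj movjd xgll faes esejz vsij klik hxf kgn
Hunk 6: at line 5 remove [esejz] add [snygb] -> 10 lines: dxhs ryhaj movjd xgll faes snygb vsij klik hxf kgn
Hunk 7: at line 6 remove [vsij,klik] add [mgm] -> 9 lines: dxhs ryhaj movjd xgll faes snygb mgm hxf kgn
Final line count: 9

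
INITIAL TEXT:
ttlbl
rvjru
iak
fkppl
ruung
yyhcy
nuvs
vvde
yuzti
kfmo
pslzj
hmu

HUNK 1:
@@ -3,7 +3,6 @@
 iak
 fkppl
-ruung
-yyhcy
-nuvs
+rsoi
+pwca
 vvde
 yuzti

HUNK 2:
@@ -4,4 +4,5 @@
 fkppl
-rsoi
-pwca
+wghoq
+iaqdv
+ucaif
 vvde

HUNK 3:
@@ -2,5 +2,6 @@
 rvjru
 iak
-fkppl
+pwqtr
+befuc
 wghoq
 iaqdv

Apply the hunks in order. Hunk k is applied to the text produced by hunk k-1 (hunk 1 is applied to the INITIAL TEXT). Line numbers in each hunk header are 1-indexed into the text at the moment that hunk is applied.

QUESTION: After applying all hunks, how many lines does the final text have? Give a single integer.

Answer: 13

Derivation:
Hunk 1: at line 3 remove [ruung,yyhcy,nuvs] add [rsoi,pwca] -> 11 lines: ttlbl rvjru iak fkppl rsoi pwca vvde yuzti kfmo pslzj hmu
Hunk 2: at line 4 remove [rsoi,pwca] add [wghoq,iaqdv,ucaif] -> 12 lines: ttlbl rvjru iak fkppl wghoq iaqdv ucaif vvde yuzti kfmo pslzj hmu
Hunk 3: at line 2 remove [fkppl] add [pwqtr,befuc] -> 13 lines: ttlbl rvjru iak pwqtr befuc wghoq iaqdv ucaif vvde yuzti kfmo pslzj hmu
Final line count: 13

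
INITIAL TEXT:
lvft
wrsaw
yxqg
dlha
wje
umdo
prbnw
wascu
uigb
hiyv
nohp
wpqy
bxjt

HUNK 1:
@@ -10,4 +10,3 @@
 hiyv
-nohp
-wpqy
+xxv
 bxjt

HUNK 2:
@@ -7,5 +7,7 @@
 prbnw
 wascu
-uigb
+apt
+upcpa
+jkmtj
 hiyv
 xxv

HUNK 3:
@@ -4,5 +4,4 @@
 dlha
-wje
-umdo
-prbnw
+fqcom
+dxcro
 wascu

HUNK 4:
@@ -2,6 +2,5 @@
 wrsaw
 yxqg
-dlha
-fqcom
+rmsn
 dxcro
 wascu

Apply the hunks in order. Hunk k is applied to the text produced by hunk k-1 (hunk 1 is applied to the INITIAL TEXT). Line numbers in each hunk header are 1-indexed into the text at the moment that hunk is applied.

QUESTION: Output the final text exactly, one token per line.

Hunk 1: at line 10 remove [nohp,wpqy] add [xxv] -> 12 lines: lvft wrsaw yxqg dlha wje umdo prbnw wascu uigb hiyv xxv bxjt
Hunk 2: at line 7 remove [uigb] add [apt,upcpa,jkmtj] -> 14 lines: lvft wrsaw yxqg dlha wje umdo prbnw wascu apt upcpa jkmtj hiyv xxv bxjt
Hunk 3: at line 4 remove [wje,umdo,prbnw] add [fqcom,dxcro] -> 13 lines: lvft wrsaw yxqg dlha fqcom dxcro wascu apt upcpa jkmtj hiyv xxv bxjt
Hunk 4: at line 2 remove [dlha,fqcom] add [rmsn] -> 12 lines: lvft wrsaw yxqg rmsn dxcro wascu apt upcpa jkmtj hiyv xxv bxjt

Answer: lvft
wrsaw
yxqg
rmsn
dxcro
wascu
apt
upcpa
jkmtj
hiyv
xxv
bxjt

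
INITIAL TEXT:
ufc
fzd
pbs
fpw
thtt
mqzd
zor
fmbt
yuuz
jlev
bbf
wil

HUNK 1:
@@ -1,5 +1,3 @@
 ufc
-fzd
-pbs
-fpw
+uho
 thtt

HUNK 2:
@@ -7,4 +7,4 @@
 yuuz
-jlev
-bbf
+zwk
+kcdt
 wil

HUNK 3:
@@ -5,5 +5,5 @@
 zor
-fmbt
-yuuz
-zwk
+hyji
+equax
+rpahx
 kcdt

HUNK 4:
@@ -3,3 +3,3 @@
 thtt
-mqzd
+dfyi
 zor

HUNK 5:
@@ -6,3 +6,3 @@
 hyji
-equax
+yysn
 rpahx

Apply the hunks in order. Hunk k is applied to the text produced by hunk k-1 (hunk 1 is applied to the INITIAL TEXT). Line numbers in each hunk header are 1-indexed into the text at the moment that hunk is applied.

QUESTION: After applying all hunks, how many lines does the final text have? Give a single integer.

Hunk 1: at line 1 remove [fzd,pbs,fpw] add [uho] -> 10 lines: ufc uho thtt mqzd zor fmbt yuuz jlev bbf wil
Hunk 2: at line 7 remove [jlev,bbf] add [zwk,kcdt] -> 10 lines: ufc uho thtt mqzd zor fmbt yuuz zwk kcdt wil
Hunk 3: at line 5 remove [fmbt,yuuz,zwk] add [hyji,equax,rpahx] -> 10 lines: ufc uho thtt mqzd zor hyji equax rpahx kcdt wil
Hunk 4: at line 3 remove [mqzd] add [dfyi] -> 10 lines: ufc uho thtt dfyi zor hyji equax rpahx kcdt wil
Hunk 5: at line 6 remove [equax] add [yysn] -> 10 lines: ufc uho thtt dfyi zor hyji yysn rpahx kcdt wil
Final line count: 10

Answer: 10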